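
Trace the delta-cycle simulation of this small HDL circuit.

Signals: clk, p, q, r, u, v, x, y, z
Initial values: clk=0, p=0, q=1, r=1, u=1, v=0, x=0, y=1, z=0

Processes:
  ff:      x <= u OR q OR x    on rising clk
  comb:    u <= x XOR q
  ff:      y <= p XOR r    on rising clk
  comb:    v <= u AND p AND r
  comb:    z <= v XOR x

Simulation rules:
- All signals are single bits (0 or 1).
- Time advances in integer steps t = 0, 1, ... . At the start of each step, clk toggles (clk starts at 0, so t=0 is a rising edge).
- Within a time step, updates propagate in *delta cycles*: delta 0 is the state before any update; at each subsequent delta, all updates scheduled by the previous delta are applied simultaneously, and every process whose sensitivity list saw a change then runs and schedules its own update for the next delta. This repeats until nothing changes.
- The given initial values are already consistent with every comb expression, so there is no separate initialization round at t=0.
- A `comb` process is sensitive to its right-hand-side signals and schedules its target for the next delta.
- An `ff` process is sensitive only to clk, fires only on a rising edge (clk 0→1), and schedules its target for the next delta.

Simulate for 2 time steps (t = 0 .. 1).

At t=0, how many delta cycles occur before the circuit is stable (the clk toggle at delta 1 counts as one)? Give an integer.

3

t0.Δ0 v=0 p=0 q=1 y=1 u=1 z=0 x=0 r=1 clk=0
t0.Δ1 v=0 p=0 q=1 y=1 u=1 z=0 x=0 r=1 clk=1
t0.Δ2 v=0 p=0 q=1 y=1 u=1 z=0 x=1 r=1 clk=1
t0.Δ3 v=0 p=0 q=1 y=1 u=0 z=1 x=1 r=1 clk=1
t1.Δ0 v=0 p=0 q=1 y=1 u=0 z=1 x=1 r=1 clk=1
t1.Δ1 v=0 p=0 q=1 y=1 u=0 z=1 x=1 r=1 clk=0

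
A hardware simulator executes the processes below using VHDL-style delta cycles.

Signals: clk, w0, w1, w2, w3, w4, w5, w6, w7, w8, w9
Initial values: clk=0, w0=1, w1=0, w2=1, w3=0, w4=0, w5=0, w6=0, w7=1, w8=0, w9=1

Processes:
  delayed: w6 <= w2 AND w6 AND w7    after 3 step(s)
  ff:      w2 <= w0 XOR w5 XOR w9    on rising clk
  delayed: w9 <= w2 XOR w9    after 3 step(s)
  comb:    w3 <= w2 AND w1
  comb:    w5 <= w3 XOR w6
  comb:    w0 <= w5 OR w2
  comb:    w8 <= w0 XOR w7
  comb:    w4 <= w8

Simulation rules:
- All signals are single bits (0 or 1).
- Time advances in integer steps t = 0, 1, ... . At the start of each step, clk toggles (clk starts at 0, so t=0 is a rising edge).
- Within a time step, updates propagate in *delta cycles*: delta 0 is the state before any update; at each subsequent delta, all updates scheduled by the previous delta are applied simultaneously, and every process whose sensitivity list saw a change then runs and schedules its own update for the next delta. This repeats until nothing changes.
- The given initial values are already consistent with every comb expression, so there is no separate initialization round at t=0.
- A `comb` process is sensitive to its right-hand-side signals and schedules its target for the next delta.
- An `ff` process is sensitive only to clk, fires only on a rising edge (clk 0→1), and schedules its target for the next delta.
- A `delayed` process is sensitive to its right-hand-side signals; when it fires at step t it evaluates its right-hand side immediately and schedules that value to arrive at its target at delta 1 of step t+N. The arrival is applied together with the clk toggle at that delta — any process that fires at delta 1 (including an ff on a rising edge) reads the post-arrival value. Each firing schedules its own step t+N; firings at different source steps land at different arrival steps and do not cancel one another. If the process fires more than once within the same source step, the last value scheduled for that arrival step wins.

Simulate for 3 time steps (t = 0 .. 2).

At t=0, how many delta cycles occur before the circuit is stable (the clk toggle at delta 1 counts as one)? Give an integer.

5

[bits: w9,w7,w6,w2,w3,w0,w8,w1,w5,w4,clk]
t=0: Δ0=11010100000 Δ1=11010100001 Δ2=11000100001 Δ3=11000000001 Δ4=11000010001 Δ5=11000010011 | 5Δ
t=1: Δ0=11000010011 Δ1=11000010010 | 1Δ
t=2: Δ0=11000010010 Δ1=11000010011 Δ2=11010010011 Δ3=11010110011 Δ4=11010100011 Δ5=11010100001 | 5Δ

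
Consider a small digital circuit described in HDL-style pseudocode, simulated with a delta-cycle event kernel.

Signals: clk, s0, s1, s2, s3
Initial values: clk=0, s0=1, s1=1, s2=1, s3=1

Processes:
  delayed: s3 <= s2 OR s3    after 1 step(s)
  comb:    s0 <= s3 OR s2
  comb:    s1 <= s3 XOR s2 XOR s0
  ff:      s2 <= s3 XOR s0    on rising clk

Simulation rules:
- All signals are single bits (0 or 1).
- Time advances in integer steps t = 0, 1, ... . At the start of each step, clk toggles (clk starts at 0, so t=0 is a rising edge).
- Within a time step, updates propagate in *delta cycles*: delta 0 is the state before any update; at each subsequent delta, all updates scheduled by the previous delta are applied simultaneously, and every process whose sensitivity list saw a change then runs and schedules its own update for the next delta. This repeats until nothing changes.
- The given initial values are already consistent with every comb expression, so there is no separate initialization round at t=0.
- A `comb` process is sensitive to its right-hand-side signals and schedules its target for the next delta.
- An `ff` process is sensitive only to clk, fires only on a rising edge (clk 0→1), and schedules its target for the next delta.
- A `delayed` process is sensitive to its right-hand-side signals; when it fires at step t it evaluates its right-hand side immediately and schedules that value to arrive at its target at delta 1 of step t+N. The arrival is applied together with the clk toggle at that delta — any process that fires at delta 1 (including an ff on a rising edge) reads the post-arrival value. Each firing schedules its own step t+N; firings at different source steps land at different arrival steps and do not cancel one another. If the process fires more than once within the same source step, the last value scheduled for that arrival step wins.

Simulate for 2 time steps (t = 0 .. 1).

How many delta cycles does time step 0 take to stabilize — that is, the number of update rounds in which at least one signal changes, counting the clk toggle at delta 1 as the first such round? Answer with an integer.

[bits: s3,s0,clk,s2,s1]
t=0: Δ0=11011 Δ1=11111 Δ2=11101 Δ3=11100 | 3Δ
t=1: Δ0=11100 Δ1=11000 | 1Δ

3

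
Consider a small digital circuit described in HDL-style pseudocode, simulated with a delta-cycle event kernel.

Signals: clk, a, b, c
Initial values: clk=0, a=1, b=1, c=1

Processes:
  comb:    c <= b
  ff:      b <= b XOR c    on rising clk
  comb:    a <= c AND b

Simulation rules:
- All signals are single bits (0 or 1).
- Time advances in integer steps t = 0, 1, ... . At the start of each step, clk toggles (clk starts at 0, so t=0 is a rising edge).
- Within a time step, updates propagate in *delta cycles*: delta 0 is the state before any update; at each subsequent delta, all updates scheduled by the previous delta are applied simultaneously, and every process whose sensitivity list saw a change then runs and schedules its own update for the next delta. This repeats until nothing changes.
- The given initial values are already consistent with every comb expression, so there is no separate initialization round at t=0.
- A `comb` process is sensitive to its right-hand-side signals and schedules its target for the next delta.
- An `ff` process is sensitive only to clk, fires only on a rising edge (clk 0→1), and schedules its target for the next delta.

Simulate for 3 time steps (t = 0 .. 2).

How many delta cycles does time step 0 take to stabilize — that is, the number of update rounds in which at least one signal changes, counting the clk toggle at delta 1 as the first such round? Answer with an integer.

t0.Δ0 b=1 c=1 clk=0 a=1
t0.Δ1 b=1 c=1 clk=1 a=1
t0.Δ2 b=0 c=1 clk=1 a=1
t0.Δ3 b=0 c=0 clk=1 a=0
t1.Δ0 b=0 c=0 clk=1 a=0
t1.Δ1 b=0 c=0 clk=0 a=0
t2.Δ0 b=0 c=0 clk=0 a=0
t2.Δ1 b=0 c=0 clk=1 a=0

3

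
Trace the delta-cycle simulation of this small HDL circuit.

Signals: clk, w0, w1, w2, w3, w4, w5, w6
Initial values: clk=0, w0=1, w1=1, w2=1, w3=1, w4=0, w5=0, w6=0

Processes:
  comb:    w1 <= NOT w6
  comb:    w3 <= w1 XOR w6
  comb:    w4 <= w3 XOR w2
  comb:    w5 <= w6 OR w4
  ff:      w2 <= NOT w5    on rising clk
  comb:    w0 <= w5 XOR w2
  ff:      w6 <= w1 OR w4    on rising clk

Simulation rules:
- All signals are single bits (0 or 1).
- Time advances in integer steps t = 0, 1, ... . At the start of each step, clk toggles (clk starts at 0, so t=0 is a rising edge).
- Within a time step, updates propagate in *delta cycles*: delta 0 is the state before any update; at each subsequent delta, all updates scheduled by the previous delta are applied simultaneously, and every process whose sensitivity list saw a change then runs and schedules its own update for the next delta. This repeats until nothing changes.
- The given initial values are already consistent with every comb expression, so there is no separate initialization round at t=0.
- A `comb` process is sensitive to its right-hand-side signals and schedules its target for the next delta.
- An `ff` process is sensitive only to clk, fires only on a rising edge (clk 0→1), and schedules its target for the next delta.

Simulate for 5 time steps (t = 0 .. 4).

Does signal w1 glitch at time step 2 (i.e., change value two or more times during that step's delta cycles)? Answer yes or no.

[bits: clk,w2,w3,w6,w4,w0,w1,w5]
t=0: Δ0=01100110 Δ1=11100110 Δ2=11110110 Δ3=11010101 Δ4=11111001 Δ5=11110001 | 5Δ
t=1: Δ0=11110001 Δ1=01110001 | 1Δ
t=2: Δ0=01110001 Δ1=11110001 Δ2=10100001 Δ3=10001110 Δ4=10100011 Δ5=10101110 Δ6=10101011 Δ7=10101111 | 7Δ
t=3: Δ0=10101111 Δ1=00101111 | 1Δ
t=4: Δ0=00101111 Δ1=10101111 Δ2=10111111 Δ3=10011101 Δ4=10110101 Δ5=10111101 | 5Δ

no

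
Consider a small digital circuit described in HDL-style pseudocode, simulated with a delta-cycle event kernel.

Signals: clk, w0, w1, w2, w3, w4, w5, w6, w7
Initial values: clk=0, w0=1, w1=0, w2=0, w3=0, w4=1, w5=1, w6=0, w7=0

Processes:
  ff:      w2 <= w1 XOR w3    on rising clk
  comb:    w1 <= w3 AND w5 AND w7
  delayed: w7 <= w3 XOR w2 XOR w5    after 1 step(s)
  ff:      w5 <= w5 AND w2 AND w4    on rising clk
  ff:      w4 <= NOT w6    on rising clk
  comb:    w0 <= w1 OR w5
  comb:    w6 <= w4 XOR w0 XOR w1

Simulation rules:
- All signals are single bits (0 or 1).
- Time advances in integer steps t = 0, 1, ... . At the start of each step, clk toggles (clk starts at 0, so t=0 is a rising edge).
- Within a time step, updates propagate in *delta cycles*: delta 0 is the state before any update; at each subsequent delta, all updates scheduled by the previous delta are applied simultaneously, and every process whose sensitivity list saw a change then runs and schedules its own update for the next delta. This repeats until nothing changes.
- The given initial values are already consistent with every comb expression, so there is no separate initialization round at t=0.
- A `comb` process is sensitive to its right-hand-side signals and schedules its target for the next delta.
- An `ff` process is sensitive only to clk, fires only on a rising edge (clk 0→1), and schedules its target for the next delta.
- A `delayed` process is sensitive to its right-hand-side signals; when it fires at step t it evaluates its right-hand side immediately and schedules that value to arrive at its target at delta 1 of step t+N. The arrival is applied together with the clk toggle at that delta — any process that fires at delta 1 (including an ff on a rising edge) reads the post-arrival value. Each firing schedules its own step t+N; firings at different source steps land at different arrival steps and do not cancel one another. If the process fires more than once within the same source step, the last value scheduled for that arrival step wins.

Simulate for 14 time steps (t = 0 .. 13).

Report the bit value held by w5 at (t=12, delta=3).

0

t0.Δ0 clk=0 w6=0 w7=0 w4=1 w5=1 w0=1 w3=0 w2=0 w1=0
t0.Δ1 clk=1 w6=0 w7=0 w4=1 w5=1 w0=1 w3=0 w2=0 w1=0
t0.Δ2 clk=1 w6=0 w7=0 w4=1 w5=0 w0=1 w3=0 w2=0 w1=0
t0.Δ3 clk=1 w6=0 w7=0 w4=1 w5=0 w0=0 w3=0 w2=0 w1=0
t0.Δ4 clk=1 w6=1 w7=0 w4=1 w5=0 w0=0 w3=0 w2=0 w1=0
t1.Δ0 clk=1 w6=1 w7=0 w4=1 w5=0 w0=0 w3=0 w2=0 w1=0
t1.Δ1 clk=0 w6=1 w7=0 w4=1 w5=0 w0=0 w3=0 w2=0 w1=0
t2.Δ0 clk=0 w6=1 w7=0 w4=1 w5=0 w0=0 w3=0 w2=0 w1=0
t2.Δ1 clk=1 w6=1 w7=0 w4=1 w5=0 w0=0 w3=0 w2=0 w1=0
t2.Δ2 clk=1 w6=1 w7=0 w4=0 w5=0 w0=0 w3=0 w2=0 w1=0
t2.Δ3 clk=1 w6=0 w7=0 w4=0 w5=0 w0=0 w3=0 w2=0 w1=0
t3.Δ0 clk=1 w6=0 w7=0 w4=0 w5=0 w0=0 w3=0 w2=0 w1=0
t3.Δ1 clk=0 w6=0 w7=0 w4=0 w5=0 w0=0 w3=0 w2=0 w1=0
t4.Δ0 clk=0 w6=0 w7=0 w4=0 w5=0 w0=0 w3=0 w2=0 w1=0
t4.Δ1 clk=1 w6=0 w7=0 w4=0 w5=0 w0=0 w3=0 w2=0 w1=0
t4.Δ2 clk=1 w6=0 w7=0 w4=1 w5=0 w0=0 w3=0 w2=0 w1=0
t4.Δ3 clk=1 w6=1 w7=0 w4=1 w5=0 w0=0 w3=0 w2=0 w1=0
t5.Δ0 clk=1 w6=1 w7=0 w4=1 w5=0 w0=0 w3=0 w2=0 w1=0
t5.Δ1 clk=0 w6=1 w7=0 w4=1 w5=0 w0=0 w3=0 w2=0 w1=0
t6.Δ0 clk=0 w6=1 w7=0 w4=1 w5=0 w0=0 w3=0 w2=0 w1=0
t6.Δ1 clk=1 w6=1 w7=0 w4=1 w5=0 w0=0 w3=0 w2=0 w1=0
t6.Δ2 clk=1 w6=1 w7=0 w4=0 w5=0 w0=0 w3=0 w2=0 w1=0
t6.Δ3 clk=1 w6=0 w7=0 w4=0 w5=0 w0=0 w3=0 w2=0 w1=0
t7.Δ0 clk=1 w6=0 w7=0 w4=0 w5=0 w0=0 w3=0 w2=0 w1=0
t7.Δ1 clk=0 w6=0 w7=0 w4=0 w5=0 w0=0 w3=0 w2=0 w1=0
t8.Δ0 clk=0 w6=0 w7=0 w4=0 w5=0 w0=0 w3=0 w2=0 w1=0
t8.Δ1 clk=1 w6=0 w7=0 w4=0 w5=0 w0=0 w3=0 w2=0 w1=0
t8.Δ2 clk=1 w6=0 w7=0 w4=1 w5=0 w0=0 w3=0 w2=0 w1=0
t8.Δ3 clk=1 w6=1 w7=0 w4=1 w5=0 w0=0 w3=0 w2=0 w1=0
t9.Δ0 clk=1 w6=1 w7=0 w4=1 w5=0 w0=0 w3=0 w2=0 w1=0
t9.Δ1 clk=0 w6=1 w7=0 w4=1 w5=0 w0=0 w3=0 w2=0 w1=0
t10.Δ0 clk=0 w6=1 w7=0 w4=1 w5=0 w0=0 w3=0 w2=0 w1=0
t10.Δ1 clk=1 w6=1 w7=0 w4=1 w5=0 w0=0 w3=0 w2=0 w1=0
t10.Δ2 clk=1 w6=1 w7=0 w4=0 w5=0 w0=0 w3=0 w2=0 w1=0
t10.Δ3 clk=1 w6=0 w7=0 w4=0 w5=0 w0=0 w3=0 w2=0 w1=0
t11.Δ0 clk=1 w6=0 w7=0 w4=0 w5=0 w0=0 w3=0 w2=0 w1=0
t11.Δ1 clk=0 w6=0 w7=0 w4=0 w5=0 w0=0 w3=0 w2=0 w1=0
t12.Δ0 clk=0 w6=0 w7=0 w4=0 w5=0 w0=0 w3=0 w2=0 w1=0
t12.Δ1 clk=1 w6=0 w7=0 w4=0 w5=0 w0=0 w3=0 w2=0 w1=0
t12.Δ2 clk=1 w6=0 w7=0 w4=1 w5=0 w0=0 w3=0 w2=0 w1=0
t12.Δ3 clk=1 w6=1 w7=0 w4=1 w5=0 w0=0 w3=0 w2=0 w1=0
t13.Δ0 clk=1 w6=1 w7=0 w4=1 w5=0 w0=0 w3=0 w2=0 w1=0
t13.Δ1 clk=0 w6=1 w7=0 w4=1 w5=0 w0=0 w3=0 w2=0 w1=0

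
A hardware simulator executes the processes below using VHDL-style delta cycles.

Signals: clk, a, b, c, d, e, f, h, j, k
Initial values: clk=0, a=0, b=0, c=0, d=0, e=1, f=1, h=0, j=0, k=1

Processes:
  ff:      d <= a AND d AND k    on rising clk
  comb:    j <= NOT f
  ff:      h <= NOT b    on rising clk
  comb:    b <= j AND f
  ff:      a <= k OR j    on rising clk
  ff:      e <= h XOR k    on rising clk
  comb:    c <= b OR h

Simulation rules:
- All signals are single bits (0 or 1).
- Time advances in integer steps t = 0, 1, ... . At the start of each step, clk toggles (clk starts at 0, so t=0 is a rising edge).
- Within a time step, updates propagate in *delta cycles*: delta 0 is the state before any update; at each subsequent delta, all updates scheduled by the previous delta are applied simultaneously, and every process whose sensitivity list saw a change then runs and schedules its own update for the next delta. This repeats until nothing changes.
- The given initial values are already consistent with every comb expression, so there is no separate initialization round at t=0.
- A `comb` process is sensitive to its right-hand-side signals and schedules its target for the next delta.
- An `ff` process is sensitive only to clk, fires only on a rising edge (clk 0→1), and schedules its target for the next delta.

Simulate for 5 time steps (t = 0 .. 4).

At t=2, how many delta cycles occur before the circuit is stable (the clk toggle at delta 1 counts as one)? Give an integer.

2

t0.Δ0 e=1 h=0 c=0 k=1 a=0 j=0 b=0 clk=0 d=0 f=1
t0.Δ1 e=1 h=0 c=0 k=1 a=0 j=0 b=0 clk=1 d=0 f=1
t0.Δ2 e=1 h=1 c=0 k=1 a=1 j=0 b=0 clk=1 d=0 f=1
t0.Δ3 e=1 h=1 c=1 k=1 a=1 j=0 b=0 clk=1 d=0 f=1
t1.Δ0 e=1 h=1 c=1 k=1 a=1 j=0 b=0 clk=1 d=0 f=1
t1.Δ1 e=1 h=1 c=1 k=1 a=1 j=0 b=0 clk=0 d=0 f=1
t2.Δ0 e=1 h=1 c=1 k=1 a=1 j=0 b=0 clk=0 d=0 f=1
t2.Δ1 e=1 h=1 c=1 k=1 a=1 j=0 b=0 clk=1 d=0 f=1
t2.Δ2 e=0 h=1 c=1 k=1 a=1 j=0 b=0 clk=1 d=0 f=1
t3.Δ0 e=0 h=1 c=1 k=1 a=1 j=0 b=0 clk=1 d=0 f=1
t3.Δ1 e=0 h=1 c=1 k=1 a=1 j=0 b=0 clk=0 d=0 f=1
t4.Δ0 e=0 h=1 c=1 k=1 a=1 j=0 b=0 clk=0 d=0 f=1
t4.Δ1 e=0 h=1 c=1 k=1 a=1 j=0 b=0 clk=1 d=0 f=1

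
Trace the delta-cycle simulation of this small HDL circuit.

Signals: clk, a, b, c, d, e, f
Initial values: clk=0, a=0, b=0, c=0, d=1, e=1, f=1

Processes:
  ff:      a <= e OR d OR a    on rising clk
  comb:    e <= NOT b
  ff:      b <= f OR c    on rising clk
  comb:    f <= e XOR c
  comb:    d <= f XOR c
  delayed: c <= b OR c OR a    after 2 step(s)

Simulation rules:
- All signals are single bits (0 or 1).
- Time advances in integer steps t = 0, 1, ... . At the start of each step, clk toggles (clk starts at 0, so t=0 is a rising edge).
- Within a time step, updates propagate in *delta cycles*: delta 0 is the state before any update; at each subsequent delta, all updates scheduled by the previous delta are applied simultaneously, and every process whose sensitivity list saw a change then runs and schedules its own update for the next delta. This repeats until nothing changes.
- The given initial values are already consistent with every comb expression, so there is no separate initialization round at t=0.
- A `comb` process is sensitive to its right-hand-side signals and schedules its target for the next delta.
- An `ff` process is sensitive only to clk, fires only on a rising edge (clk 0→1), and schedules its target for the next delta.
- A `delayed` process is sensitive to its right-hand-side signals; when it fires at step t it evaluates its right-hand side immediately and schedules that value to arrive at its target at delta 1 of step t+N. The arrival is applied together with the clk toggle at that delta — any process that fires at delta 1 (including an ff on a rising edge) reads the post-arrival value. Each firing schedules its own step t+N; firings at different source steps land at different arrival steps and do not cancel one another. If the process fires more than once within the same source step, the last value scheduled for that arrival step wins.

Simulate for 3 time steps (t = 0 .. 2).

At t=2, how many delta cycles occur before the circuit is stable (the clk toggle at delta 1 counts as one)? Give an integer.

3

t=0 Δ0: a=0 clk=0 f=1 c=0 b=0 e=1 d=1
  Δ1: clk:0→1
  Δ2: a:0→1, b:0→1
  Δ3: e:1→0
  Δ4: f:1→0
  Δ5: d:1→0
  (5Δ to stable)
t=1 Δ0: a=1 clk=1 f=0 c=0 b=1 e=0 d=0
  Δ1: clk:1→0
  (1Δ to stable)
t=2 Δ0: a=1 clk=0 f=0 c=0 b=1 e=0 d=0
  Δ1: clk:0→1, c:0→1
  Δ2: f:0→1, d:0→1
  Δ3: d:1→0
  (3Δ to stable)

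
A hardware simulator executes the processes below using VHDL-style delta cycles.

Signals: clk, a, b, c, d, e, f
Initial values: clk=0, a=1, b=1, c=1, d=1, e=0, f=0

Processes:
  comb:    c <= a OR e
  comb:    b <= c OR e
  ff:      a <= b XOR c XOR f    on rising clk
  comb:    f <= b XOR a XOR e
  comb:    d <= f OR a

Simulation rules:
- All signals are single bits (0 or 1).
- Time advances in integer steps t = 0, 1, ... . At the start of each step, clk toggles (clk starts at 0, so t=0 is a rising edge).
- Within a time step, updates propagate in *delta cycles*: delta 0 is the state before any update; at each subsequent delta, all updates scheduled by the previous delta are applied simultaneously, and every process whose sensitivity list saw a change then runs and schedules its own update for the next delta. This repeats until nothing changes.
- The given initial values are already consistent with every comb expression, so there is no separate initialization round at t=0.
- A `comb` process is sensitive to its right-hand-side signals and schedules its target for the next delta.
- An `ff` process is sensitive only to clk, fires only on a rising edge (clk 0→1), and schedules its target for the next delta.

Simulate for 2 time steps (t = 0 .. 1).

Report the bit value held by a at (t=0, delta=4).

0

t0.Δ0 b=1 e=0 a=1 f=0 clk=0 c=1 d=1
t0.Δ1 b=1 e=0 a=1 f=0 clk=1 c=1 d=1
t0.Δ2 b=1 e=0 a=0 f=0 clk=1 c=1 d=1
t0.Δ3 b=1 e=0 a=0 f=1 clk=1 c=0 d=0
t0.Δ4 b=0 e=0 a=0 f=1 clk=1 c=0 d=1
t0.Δ5 b=0 e=0 a=0 f=0 clk=1 c=0 d=1
t0.Δ6 b=0 e=0 a=0 f=0 clk=1 c=0 d=0
t1.Δ0 b=0 e=0 a=0 f=0 clk=1 c=0 d=0
t1.Δ1 b=0 e=0 a=0 f=0 clk=0 c=0 d=0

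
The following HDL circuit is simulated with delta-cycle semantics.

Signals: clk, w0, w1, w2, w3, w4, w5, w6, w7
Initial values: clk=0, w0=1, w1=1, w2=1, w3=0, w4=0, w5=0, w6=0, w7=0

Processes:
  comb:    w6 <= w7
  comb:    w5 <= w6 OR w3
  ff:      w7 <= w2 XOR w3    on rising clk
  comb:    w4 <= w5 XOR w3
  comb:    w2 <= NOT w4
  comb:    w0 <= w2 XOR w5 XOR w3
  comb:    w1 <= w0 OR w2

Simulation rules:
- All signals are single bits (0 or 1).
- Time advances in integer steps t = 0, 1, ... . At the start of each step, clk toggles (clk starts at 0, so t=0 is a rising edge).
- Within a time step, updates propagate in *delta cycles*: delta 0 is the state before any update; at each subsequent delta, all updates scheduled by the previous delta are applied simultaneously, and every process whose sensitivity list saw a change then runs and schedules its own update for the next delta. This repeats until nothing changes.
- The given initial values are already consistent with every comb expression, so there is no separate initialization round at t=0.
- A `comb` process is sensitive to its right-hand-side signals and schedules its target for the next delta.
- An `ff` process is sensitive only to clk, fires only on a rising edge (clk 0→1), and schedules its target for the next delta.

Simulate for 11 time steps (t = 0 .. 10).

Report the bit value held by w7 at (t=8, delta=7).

1

t=0 Δ0: w0=1 w7=0 w1=1 w2=1 w5=0 clk=0 w6=0 w4=0 w3=0
  Δ1: clk:0→1
  Δ2: w7:0→1
  Δ3: w6:0→1
  Δ4: w5:0→1
  Δ5: w0:1→0, w4:0→1
  Δ6: w2:1→0
  Δ7: w0:0→1, w1:1→0
  Δ8: w1:0→1
  (8Δ to stable)
t=1 Δ0: w0=1 w7=1 w1=1 w2=0 w5=1 clk=1 w6=1 w4=1 w3=0
  Δ1: clk:1→0
  (1Δ to stable)
t=2 Δ0: w0=1 w7=1 w1=1 w2=0 w5=1 clk=0 w6=1 w4=1 w3=0
  Δ1: clk:0→1
  Δ2: w7:1→0
  Δ3: w6:1→0
  Δ4: w5:1→0
  Δ5: w0:1→0, w4:1→0
  Δ6: w1:1→0, w2:0→1
  Δ7: w0:0→1, w1:0→1
  (7Δ to stable)
t=3 Δ0: w0=1 w7=0 w1=1 w2=1 w5=0 clk=1 w6=0 w4=0 w3=0
  Δ1: clk:1→0
  (1Δ to stable)
t=4 Δ0: w0=1 w7=0 w1=1 w2=1 w5=0 clk=0 w6=0 w4=0 w3=0
  Δ1: clk:0→1
  Δ2: w7:0→1
  Δ3: w6:0→1
  Δ4: w5:0→1
  Δ5: w0:1→0, w4:0→1
  Δ6: w2:1→0
  Δ7: w0:0→1, w1:1→0
  Δ8: w1:0→1
  (8Δ to stable)
t=5 Δ0: w0=1 w7=1 w1=1 w2=0 w5=1 clk=1 w6=1 w4=1 w3=0
  Δ1: clk:1→0
  (1Δ to stable)
t=6 Δ0: w0=1 w7=1 w1=1 w2=0 w5=1 clk=0 w6=1 w4=1 w3=0
  Δ1: clk:0→1
  Δ2: w7:1→0
  Δ3: w6:1→0
  Δ4: w5:1→0
  Δ5: w0:1→0, w4:1→0
  Δ6: w1:1→0, w2:0→1
  Δ7: w0:0→1, w1:0→1
  (7Δ to stable)
t=7 Δ0: w0=1 w7=0 w1=1 w2=1 w5=0 clk=1 w6=0 w4=0 w3=0
  Δ1: clk:1→0
  (1Δ to stable)
t=8 Δ0: w0=1 w7=0 w1=1 w2=1 w5=0 clk=0 w6=0 w4=0 w3=0
  Δ1: clk:0→1
  Δ2: w7:0→1
  Δ3: w6:0→1
  Δ4: w5:0→1
  Δ5: w0:1→0, w4:0→1
  Δ6: w2:1→0
  Δ7: w0:0→1, w1:1→0
  Δ8: w1:0→1
  (8Δ to stable)
t=9 Δ0: w0=1 w7=1 w1=1 w2=0 w5=1 clk=1 w6=1 w4=1 w3=0
  Δ1: clk:1→0
  (1Δ to stable)
t=10 Δ0: w0=1 w7=1 w1=1 w2=0 w5=1 clk=0 w6=1 w4=1 w3=0
  Δ1: clk:0→1
  Δ2: w7:1→0
  Δ3: w6:1→0
  Δ4: w5:1→0
  Δ5: w0:1→0, w4:1→0
  Δ6: w1:1→0, w2:0→1
  Δ7: w0:0→1, w1:0→1
  (7Δ to stable)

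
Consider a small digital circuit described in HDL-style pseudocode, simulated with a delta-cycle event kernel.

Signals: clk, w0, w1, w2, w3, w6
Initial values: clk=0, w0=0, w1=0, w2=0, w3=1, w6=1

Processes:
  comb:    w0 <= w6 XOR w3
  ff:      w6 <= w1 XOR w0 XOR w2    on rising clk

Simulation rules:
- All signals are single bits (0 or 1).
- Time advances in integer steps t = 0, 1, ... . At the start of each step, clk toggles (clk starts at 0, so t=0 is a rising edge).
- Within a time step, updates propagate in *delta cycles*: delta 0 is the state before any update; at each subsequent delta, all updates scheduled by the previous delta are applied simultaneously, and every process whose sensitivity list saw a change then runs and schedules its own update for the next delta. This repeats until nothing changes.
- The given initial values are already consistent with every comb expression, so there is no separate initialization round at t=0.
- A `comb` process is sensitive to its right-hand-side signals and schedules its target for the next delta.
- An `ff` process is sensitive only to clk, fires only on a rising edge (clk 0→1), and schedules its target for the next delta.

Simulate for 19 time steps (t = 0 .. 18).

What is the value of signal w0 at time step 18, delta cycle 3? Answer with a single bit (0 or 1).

t=0 Δ0: w1=0 w2=0 clk=0 w0=0 w3=1 w6=1
  Δ1: clk:0→1
  Δ2: w6:1→0
  Δ3: w0:0→1
  (3Δ to stable)
t=1 Δ0: w1=0 w2=0 clk=1 w0=1 w3=1 w6=0
  Δ1: clk:1→0
  (1Δ to stable)
t=2 Δ0: w1=0 w2=0 clk=0 w0=1 w3=1 w6=0
  Δ1: clk:0→1
  Δ2: w6:0→1
  Δ3: w0:1→0
  (3Δ to stable)
t=3 Δ0: w1=0 w2=0 clk=1 w0=0 w3=1 w6=1
  Δ1: clk:1→0
  (1Δ to stable)
t=4 Δ0: w1=0 w2=0 clk=0 w0=0 w3=1 w6=1
  Δ1: clk:0→1
  Δ2: w6:1→0
  Δ3: w0:0→1
  (3Δ to stable)
t=5 Δ0: w1=0 w2=0 clk=1 w0=1 w3=1 w6=0
  Δ1: clk:1→0
  (1Δ to stable)
t=6 Δ0: w1=0 w2=0 clk=0 w0=1 w3=1 w6=0
  Δ1: clk:0→1
  Δ2: w6:0→1
  Δ3: w0:1→0
  (3Δ to stable)
t=7 Δ0: w1=0 w2=0 clk=1 w0=0 w3=1 w6=1
  Δ1: clk:1→0
  (1Δ to stable)
t=8 Δ0: w1=0 w2=0 clk=0 w0=0 w3=1 w6=1
  Δ1: clk:0→1
  Δ2: w6:1→0
  Δ3: w0:0→1
  (3Δ to stable)
t=9 Δ0: w1=0 w2=0 clk=1 w0=1 w3=1 w6=0
  Δ1: clk:1→0
  (1Δ to stable)
t=10 Δ0: w1=0 w2=0 clk=0 w0=1 w3=1 w6=0
  Δ1: clk:0→1
  Δ2: w6:0→1
  Δ3: w0:1→0
  (3Δ to stable)
t=11 Δ0: w1=0 w2=0 clk=1 w0=0 w3=1 w6=1
  Δ1: clk:1→0
  (1Δ to stable)
t=12 Δ0: w1=0 w2=0 clk=0 w0=0 w3=1 w6=1
  Δ1: clk:0→1
  Δ2: w6:1→0
  Δ3: w0:0→1
  (3Δ to stable)
t=13 Δ0: w1=0 w2=0 clk=1 w0=1 w3=1 w6=0
  Δ1: clk:1→0
  (1Δ to stable)
t=14 Δ0: w1=0 w2=0 clk=0 w0=1 w3=1 w6=0
  Δ1: clk:0→1
  Δ2: w6:0→1
  Δ3: w0:1→0
  (3Δ to stable)
t=15 Δ0: w1=0 w2=0 clk=1 w0=0 w3=1 w6=1
  Δ1: clk:1→0
  (1Δ to stable)
t=16 Δ0: w1=0 w2=0 clk=0 w0=0 w3=1 w6=1
  Δ1: clk:0→1
  Δ2: w6:1→0
  Δ3: w0:0→1
  (3Δ to stable)
t=17 Δ0: w1=0 w2=0 clk=1 w0=1 w3=1 w6=0
  Δ1: clk:1→0
  (1Δ to stable)
t=18 Δ0: w1=0 w2=0 clk=0 w0=1 w3=1 w6=0
  Δ1: clk:0→1
  Δ2: w6:0→1
  Δ3: w0:1→0
  (3Δ to stable)

0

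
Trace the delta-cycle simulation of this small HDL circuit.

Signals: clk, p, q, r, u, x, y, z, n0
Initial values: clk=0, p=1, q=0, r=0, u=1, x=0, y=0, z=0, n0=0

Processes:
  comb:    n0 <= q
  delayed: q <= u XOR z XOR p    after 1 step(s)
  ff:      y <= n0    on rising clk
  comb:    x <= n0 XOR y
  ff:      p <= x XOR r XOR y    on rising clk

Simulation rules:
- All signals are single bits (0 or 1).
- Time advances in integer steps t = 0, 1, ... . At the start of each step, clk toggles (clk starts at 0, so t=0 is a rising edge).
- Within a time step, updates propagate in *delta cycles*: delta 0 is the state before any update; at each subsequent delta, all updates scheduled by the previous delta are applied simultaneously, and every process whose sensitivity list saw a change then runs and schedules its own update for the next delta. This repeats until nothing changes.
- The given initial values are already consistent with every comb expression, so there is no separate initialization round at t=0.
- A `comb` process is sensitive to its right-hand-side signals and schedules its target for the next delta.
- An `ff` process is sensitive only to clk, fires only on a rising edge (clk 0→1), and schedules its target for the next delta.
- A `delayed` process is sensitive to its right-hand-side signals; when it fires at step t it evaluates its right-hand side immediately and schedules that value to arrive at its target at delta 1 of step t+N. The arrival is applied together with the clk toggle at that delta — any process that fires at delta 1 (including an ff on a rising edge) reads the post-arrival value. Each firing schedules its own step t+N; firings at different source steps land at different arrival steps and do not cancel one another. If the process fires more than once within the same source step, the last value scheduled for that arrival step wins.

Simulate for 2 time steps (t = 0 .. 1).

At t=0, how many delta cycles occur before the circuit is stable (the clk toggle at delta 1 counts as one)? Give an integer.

2

t0.Δ0 p=1 y=0 clk=0 n0=0 z=0 x=0 q=0 r=0 u=1
t0.Δ1 p=1 y=0 clk=1 n0=0 z=0 x=0 q=0 r=0 u=1
t0.Δ2 p=0 y=0 clk=1 n0=0 z=0 x=0 q=0 r=0 u=1
t1.Δ0 p=0 y=0 clk=1 n0=0 z=0 x=0 q=0 r=0 u=1
t1.Δ1 p=0 y=0 clk=0 n0=0 z=0 x=0 q=1 r=0 u=1
t1.Δ2 p=0 y=0 clk=0 n0=1 z=0 x=0 q=1 r=0 u=1
t1.Δ3 p=0 y=0 clk=0 n0=1 z=0 x=1 q=1 r=0 u=1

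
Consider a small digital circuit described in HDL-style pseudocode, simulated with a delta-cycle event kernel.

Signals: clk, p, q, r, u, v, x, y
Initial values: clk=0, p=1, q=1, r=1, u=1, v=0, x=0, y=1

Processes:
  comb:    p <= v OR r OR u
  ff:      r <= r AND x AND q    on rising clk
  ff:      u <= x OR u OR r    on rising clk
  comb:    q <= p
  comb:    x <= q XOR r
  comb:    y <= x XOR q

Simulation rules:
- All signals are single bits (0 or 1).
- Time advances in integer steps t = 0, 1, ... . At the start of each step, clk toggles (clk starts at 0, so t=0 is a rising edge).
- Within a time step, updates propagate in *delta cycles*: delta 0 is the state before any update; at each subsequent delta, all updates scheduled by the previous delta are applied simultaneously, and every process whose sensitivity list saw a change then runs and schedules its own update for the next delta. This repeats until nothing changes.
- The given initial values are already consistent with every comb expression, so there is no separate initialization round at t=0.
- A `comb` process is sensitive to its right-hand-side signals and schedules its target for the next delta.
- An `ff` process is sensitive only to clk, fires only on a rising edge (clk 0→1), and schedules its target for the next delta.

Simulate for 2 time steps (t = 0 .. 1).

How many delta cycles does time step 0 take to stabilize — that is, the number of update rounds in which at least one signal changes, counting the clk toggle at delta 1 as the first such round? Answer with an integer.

t0.Δ0 q=1 y=1 x=0 u=1 clk=0 r=1 p=1 v=0
t0.Δ1 q=1 y=1 x=0 u=1 clk=1 r=1 p=1 v=0
t0.Δ2 q=1 y=1 x=0 u=1 clk=1 r=0 p=1 v=0
t0.Δ3 q=1 y=1 x=1 u=1 clk=1 r=0 p=1 v=0
t0.Δ4 q=1 y=0 x=1 u=1 clk=1 r=0 p=1 v=0
t1.Δ0 q=1 y=0 x=1 u=1 clk=1 r=0 p=1 v=0
t1.Δ1 q=1 y=0 x=1 u=1 clk=0 r=0 p=1 v=0

4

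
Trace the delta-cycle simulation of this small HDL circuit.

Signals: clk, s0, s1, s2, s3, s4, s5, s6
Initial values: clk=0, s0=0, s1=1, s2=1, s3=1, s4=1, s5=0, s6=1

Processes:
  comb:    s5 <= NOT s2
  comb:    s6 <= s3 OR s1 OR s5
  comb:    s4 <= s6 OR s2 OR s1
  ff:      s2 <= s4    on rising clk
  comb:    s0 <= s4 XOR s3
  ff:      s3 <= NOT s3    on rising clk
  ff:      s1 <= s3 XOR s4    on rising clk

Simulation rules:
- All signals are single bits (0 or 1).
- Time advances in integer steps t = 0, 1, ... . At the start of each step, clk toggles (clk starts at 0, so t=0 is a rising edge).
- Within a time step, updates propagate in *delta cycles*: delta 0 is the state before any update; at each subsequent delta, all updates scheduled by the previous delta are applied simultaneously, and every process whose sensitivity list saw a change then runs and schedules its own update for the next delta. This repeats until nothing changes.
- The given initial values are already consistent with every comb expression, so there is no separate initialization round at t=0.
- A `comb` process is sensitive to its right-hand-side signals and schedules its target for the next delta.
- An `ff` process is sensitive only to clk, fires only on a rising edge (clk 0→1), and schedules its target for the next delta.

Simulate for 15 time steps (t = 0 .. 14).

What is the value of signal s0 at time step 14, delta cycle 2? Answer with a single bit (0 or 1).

1

t=0 Δ0: s1=1 s2=1 s5=0 clk=0 s4=1 s6=1 s0=0 s3=1
  Δ1: clk:0→1
  Δ2: s1:1→0, s3:1→0
  Δ3: s6:1→0, s0:0→1
  (3Δ to stable)
t=1 Δ0: s1=0 s2=1 s5=0 clk=1 s4=1 s6=0 s0=1 s3=0
  Δ1: clk:1→0
  (1Δ to stable)
t=2 Δ0: s1=0 s2=1 s5=0 clk=0 s4=1 s6=0 s0=1 s3=0
  Δ1: clk:0→1
  Δ2: s1:0→1, s3:0→1
  Δ3: s6:0→1, s0:1→0
  (3Δ to stable)
t=3 Δ0: s1=1 s2=1 s5=0 clk=1 s4=1 s6=1 s0=0 s3=1
  Δ1: clk:1→0
  (1Δ to stable)
t=4 Δ0: s1=1 s2=1 s5=0 clk=0 s4=1 s6=1 s0=0 s3=1
  Δ1: clk:0→1
  Δ2: s1:1→0, s3:1→0
  Δ3: s6:1→0, s0:0→1
  (3Δ to stable)
t=5 Δ0: s1=0 s2=1 s5=0 clk=1 s4=1 s6=0 s0=1 s3=0
  Δ1: clk:1→0
  (1Δ to stable)
t=6 Δ0: s1=0 s2=1 s5=0 clk=0 s4=1 s6=0 s0=1 s3=0
  Δ1: clk:0→1
  Δ2: s1:0→1, s3:0→1
  Δ3: s6:0→1, s0:1→0
  (3Δ to stable)
t=7 Δ0: s1=1 s2=1 s5=0 clk=1 s4=1 s6=1 s0=0 s3=1
  Δ1: clk:1→0
  (1Δ to stable)
t=8 Δ0: s1=1 s2=1 s5=0 clk=0 s4=1 s6=1 s0=0 s3=1
  Δ1: clk:0→1
  Δ2: s1:1→0, s3:1→0
  Δ3: s6:1→0, s0:0→1
  (3Δ to stable)
t=9 Δ0: s1=0 s2=1 s5=0 clk=1 s4=1 s6=0 s0=1 s3=0
  Δ1: clk:1→0
  (1Δ to stable)
t=10 Δ0: s1=0 s2=1 s5=0 clk=0 s4=1 s6=0 s0=1 s3=0
  Δ1: clk:0→1
  Δ2: s1:0→1, s3:0→1
  Δ3: s6:0→1, s0:1→0
  (3Δ to stable)
t=11 Δ0: s1=1 s2=1 s5=0 clk=1 s4=1 s6=1 s0=0 s3=1
  Δ1: clk:1→0
  (1Δ to stable)
t=12 Δ0: s1=1 s2=1 s5=0 clk=0 s4=1 s6=1 s0=0 s3=1
  Δ1: clk:0→1
  Δ2: s1:1→0, s3:1→0
  Δ3: s6:1→0, s0:0→1
  (3Δ to stable)
t=13 Δ0: s1=0 s2=1 s5=0 clk=1 s4=1 s6=0 s0=1 s3=0
  Δ1: clk:1→0
  (1Δ to stable)
t=14 Δ0: s1=0 s2=1 s5=0 clk=0 s4=1 s6=0 s0=1 s3=0
  Δ1: clk:0→1
  Δ2: s1:0→1, s3:0→1
  Δ3: s6:0→1, s0:1→0
  (3Δ to stable)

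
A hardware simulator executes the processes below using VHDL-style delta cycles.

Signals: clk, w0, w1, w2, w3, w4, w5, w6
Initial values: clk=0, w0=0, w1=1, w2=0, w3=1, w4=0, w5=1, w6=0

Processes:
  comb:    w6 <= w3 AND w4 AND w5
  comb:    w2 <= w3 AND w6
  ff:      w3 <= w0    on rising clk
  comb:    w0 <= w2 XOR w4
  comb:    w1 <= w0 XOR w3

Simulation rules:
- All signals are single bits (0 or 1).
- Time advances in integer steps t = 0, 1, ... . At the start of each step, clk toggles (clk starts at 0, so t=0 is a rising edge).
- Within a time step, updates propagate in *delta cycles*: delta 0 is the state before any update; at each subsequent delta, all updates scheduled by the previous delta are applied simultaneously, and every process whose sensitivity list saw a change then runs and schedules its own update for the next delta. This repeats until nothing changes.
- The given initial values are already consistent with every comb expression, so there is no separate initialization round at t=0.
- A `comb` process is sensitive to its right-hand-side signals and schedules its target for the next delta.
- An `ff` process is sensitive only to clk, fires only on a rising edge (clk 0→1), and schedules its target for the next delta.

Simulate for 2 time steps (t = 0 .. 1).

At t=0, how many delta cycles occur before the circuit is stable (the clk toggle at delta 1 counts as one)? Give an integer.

3

[bits: w1,w6,w4,clk,w3,w0,w2,w5]
t=0: Δ0=10001001 Δ1=10011001 Δ2=10010001 Δ3=00010001 | 3Δ
t=1: Δ0=00010001 Δ1=00000001 | 1Δ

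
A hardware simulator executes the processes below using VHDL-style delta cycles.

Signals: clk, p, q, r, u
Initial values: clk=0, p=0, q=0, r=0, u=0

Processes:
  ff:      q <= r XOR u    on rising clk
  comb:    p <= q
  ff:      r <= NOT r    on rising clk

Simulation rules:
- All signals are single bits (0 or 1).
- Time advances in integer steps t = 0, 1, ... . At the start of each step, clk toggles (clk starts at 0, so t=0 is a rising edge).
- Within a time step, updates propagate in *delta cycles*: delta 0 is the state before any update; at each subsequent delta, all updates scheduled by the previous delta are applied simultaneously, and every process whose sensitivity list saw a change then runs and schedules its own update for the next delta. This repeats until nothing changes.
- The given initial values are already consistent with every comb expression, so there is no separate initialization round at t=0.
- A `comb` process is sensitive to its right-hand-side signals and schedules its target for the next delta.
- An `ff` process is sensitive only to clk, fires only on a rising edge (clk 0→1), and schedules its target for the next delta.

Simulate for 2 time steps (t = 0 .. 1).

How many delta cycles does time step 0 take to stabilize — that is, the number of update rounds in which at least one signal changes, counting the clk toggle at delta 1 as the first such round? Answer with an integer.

t0.Δ0 p=0 clk=0 u=0 r=0 q=0
t0.Δ1 p=0 clk=1 u=0 r=0 q=0
t0.Δ2 p=0 clk=1 u=0 r=1 q=0
t1.Δ0 p=0 clk=1 u=0 r=1 q=0
t1.Δ1 p=0 clk=0 u=0 r=1 q=0

2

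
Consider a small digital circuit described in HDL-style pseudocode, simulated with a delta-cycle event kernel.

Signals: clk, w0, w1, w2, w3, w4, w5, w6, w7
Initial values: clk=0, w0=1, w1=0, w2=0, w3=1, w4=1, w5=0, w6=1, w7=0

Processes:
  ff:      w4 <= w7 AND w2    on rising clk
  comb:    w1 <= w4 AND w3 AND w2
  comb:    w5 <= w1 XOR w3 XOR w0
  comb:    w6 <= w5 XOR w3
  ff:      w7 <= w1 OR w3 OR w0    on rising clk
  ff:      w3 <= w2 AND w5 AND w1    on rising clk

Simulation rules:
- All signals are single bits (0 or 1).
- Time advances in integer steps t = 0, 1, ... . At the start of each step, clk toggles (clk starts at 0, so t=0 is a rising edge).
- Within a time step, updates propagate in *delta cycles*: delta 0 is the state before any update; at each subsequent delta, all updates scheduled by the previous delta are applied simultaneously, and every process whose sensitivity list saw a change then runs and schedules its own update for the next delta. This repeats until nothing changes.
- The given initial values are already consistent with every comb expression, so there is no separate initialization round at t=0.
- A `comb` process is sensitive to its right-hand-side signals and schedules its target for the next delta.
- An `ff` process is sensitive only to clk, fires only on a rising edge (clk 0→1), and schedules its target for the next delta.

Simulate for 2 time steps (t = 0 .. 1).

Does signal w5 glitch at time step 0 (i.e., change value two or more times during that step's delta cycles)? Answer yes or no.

t0.Δ0 w6=1 clk=0 w4=1 w5=0 w0=1 w2=0 w3=1 w1=0 w7=0
t0.Δ1 w6=1 clk=1 w4=1 w5=0 w0=1 w2=0 w3=1 w1=0 w7=0
t0.Δ2 w6=1 clk=1 w4=0 w5=0 w0=1 w2=0 w3=0 w1=0 w7=1
t0.Δ3 w6=0 clk=1 w4=0 w5=1 w0=1 w2=0 w3=0 w1=0 w7=1
t0.Δ4 w6=1 clk=1 w4=0 w5=1 w0=1 w2=0 w3=0 w1=0 w7=1
t1.Δ0 w6=1 clk=1 w4=0 w5=1 w0=1 w2=0 w3=0 w1=0 w7=1
t1.Δ1 w6=1 clk=0 w4=0 w5=1 w0=1 w2=0 w3=0 w1=0 w7=1

no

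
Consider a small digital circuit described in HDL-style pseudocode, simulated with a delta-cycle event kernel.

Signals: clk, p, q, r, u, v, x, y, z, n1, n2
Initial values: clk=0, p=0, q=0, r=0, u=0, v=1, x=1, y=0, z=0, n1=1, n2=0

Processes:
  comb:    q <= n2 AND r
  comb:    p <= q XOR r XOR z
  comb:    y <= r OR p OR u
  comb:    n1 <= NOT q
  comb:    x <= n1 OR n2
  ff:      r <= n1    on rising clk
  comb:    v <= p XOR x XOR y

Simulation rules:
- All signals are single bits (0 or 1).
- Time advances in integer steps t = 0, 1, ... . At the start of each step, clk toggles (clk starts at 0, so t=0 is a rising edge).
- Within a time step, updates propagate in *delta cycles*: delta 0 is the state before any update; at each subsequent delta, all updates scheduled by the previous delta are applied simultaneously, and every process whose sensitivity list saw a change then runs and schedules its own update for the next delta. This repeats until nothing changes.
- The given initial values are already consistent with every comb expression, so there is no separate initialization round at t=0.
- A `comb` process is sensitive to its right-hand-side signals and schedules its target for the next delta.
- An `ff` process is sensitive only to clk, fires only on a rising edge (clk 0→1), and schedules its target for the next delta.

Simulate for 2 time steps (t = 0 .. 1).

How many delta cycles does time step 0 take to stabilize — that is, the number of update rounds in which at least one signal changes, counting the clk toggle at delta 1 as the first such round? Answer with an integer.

3

t0.Δ0 x=1 p=0 n2=0 q=0 n1=1 u=0 r=0 y=0 v=1 z=0 clk=0
t0.Δ1 x=1 p=0 n2=0 q=0 n1=1 u=0 r=0 y=0 v=1 z=0 clk=1
t0.Δ2 x=1 p=0 n2=0 q=0 n1=1 u=0 r=1 y=0 v=1 z=0 clk=1
t0.Δ3 x=1 p=1 n2=0 q=0 n1=1 u=0 r=1 y=1 v=1 z=0 clk=1
t1.Δ0 x=1 p=1 n2=0 q=0 n1=1 u=0 r=1 y=1 v=1 z=0 clk=1
t1.Δ1 x=1 p=1 n2=0 q=0 n1=1 u=0 r=1 y=1 v=1 z=0 clk=0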